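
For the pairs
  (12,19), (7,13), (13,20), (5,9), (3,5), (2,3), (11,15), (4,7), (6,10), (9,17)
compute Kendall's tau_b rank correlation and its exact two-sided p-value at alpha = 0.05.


Step 1: Enumerate the 45 unordered pairs (i,j) with i<j and classify each by sign(x_j-x_i) * sign(y_j-y_i).
  (1,2):dx=-5,dy=-6->C; (1,3):dx=+1,dy=+1->C; (1,4):dx=-7,dy=-10->C; (1,5):dx=-9,dy=-14->C
  (1,6):dx=-10,dy=-16->C; (1,7):dx=-1,dy=-4->C; (1,8):dx=-8,dy=-12->C; (1,9):dx=-6,dy=-9->C
  (1,10):dx=-3,dy=-2->C; (2,3):dx=+6,dy=+7->C; (2,4):dx=-2,dy=-4->C; (2,5):dx=-4,dy=-8->C
  (2,6):dx=-5,dy=-10->C; (2,7):dx=+4,dy=+2->C; (2,8):dx=-3,dy=-6->C; (2,9):dx=-1,dy=-3->C
  (2,10):dx=+2,dy=+4->C; (3,4):dx=-8,dy=-11->C; (3,5):dx=-10,dy=-15->C; (3,6):dx=-11,dy=-17->C
  (3,7):dx=-2,dy=-5->C; (3,8):dx=-9,dy=-13->C; (3,9):dx=-7,dy=-10->C; (3,10):dx=-4,dy=-3->C
  (4,5):dx=-2,dy=-4->C; (4,6):dx=-3,dy=-6->C; (4,7):dx=+6,dy=+6->C; (4,8):dx=-1,dy=-2->C
  (4,9):dx=+1,dy=+1->C; (4,10):dx=+4,dy=+8->C; (5,6):dx=-1,dy=-2->C; (5,7):dx=+8,dy=+10->C
  (5,8):dx=+1,dy=+2->C; (5,9):dx=+3,dy=+5->C; (5,10):dx=+6,dy=+12->C; (6,7):dx=+9,dy=+12->C
  (6,8):dx=+2,dy=+4->C; (6,9):dx=+4,dy=+7->C; (6,10):dx=+7,dy=+14->C; (7,8):dx=-7,dy=-8->C
  (7,9):dx=-5,dy=-5->C; (7,10):dx=-2,dy=+2->D; (8,9):dx=+2,dy=+3->C; (8,10):dx=+5,dy=+10->C
  (9,10):dx=+3,dy=+7->C
Step 2: C = 44, D = 1, total pairs = 45.
Step 3: tau = (C - D)/(n(n-1)/2) = (44 - 1)/45 = 0.955556.
Step 4: Exact two-sided p-value (enumerate n! = 3628800 permutations of y under H0): p = 0.000006.
Step 5: alpha = 0.05. reject H0.

tau_b = 0.9556 (C=44, D=1), p = 0.000006, reject H0.


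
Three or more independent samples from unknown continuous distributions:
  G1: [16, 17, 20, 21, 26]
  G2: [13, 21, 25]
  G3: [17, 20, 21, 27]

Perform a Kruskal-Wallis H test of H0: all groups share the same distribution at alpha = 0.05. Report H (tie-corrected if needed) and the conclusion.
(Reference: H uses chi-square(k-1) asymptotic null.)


Step 1: Combine all N = 12 observations and assign midranks.
sorted (value, group, rank): (13,G2,1), (16,G1,2), (17,G1,3.5), (17,G3,3.5), (20,G1,5.5), (20,G3,5.5), (21,G1,8), (21,G2,8), (21,G3,8), (25,G2,10), (26,G1,11), (27,G3,12)
Step 2: Sum ranks within each group.
R_1 = 30 (n_1 = 5)
R_2 = 19 (n_2 = 3)
R_3 = 29 (n_3 = 4)
Step 3: H = 12/(N(N+1)) * sum(R_i^2/n_i) - 3(N+1)
     = 12/(12*13) * (30^2/5 + 19^2/3 + 29^2/4) - 3*13
     = 0.076923 * 510.583 - 39
     = 0.275641.
Step 4: Ties present; correction factor C = 1 - 36/(12^3 - 12) = 0.979021. Corrected H = 0.275641 / 0.979021 = 0.281548.
Step 5: Under H0, H ~ chi^2(2); p-value = 0.868686.
Step 6: alpha = 0.05. fail to reject H0.

H = 0.2815, df = 2, p = 0.868686, fail to reject H0.


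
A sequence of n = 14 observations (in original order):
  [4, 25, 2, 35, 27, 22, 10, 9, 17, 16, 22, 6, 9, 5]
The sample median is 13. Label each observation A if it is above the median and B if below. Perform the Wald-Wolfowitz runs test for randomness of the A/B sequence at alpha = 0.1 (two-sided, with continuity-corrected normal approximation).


Step 1: Compute median = 13; label A = above, B = below.
Labels in order: BABAAABBAAABBB  (n_A = 7, n_B = 7)
Step 2: Count runs R = 7.
Step 3: Under H0 (random ordering), E[R] = 2*n_A*n_B/(n_A+n_B) + 1 = 2*7*7/14 + 1 = 8.0000.
        Var[R] = 2*n_A*n_B*(2*n_A*n_B - n_A - n_B) / ((n_A+n_B)^2 * (n_A+n_B-1)) = 8232/2548 = 3.2308.
        SD[R] = 1.7974.
Step 4: Continuity-corrected z = (R + 0.5 - E[R]) / SD[R] = (7 + 0.5 - 8.0000) / 1.7974 = -0.2782.
Step 5: Two-sided p-value via normal approximation = 2*(1 - Phi(|z|)) = 0.780879.
Step 6: alpha = 0.1. fail to reject H0.

R = 7, z = -0.2782, p = 0.780879, fail to reject H0.


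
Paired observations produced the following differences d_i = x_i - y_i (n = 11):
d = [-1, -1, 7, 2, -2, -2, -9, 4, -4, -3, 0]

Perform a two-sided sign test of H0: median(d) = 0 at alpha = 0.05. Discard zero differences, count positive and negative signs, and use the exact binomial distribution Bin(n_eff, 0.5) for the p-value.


Step 1: Discard zero differences. Original n = 11; n_eff = number of nonzero differences = 10.
Nonzero differences (with sign): -1, -1, +7, +2, -2, -2, -9, +4, -4, -3
Step 2: Count signs: positive = 3, negative = 7.
Step 3: Under H0: P(positive) = 0.5, so the number of positives S ~ Bin(10, 0.5).
Step 4: Two-sided exact p-value = sum of Bin(10,0.5) probabilities at or below the observed probability = 0.343750.
Step 5: alpha = 0.05. fail to reject H0.

n_eff = 10, pos = 3, neg = 7, p = 0.343750, fail to reject H0.


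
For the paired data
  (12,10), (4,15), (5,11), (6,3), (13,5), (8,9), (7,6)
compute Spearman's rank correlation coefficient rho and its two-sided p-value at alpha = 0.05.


Step 1: Rank x and y separately (midranks; no ties here).
rank(x): 12->6, 4->1, 5->2, 6->3, 13->7, 8->5, 7->4
rank(y): 10->5, 15->7, 11->6, 3->1, 5->2, 9->4, 6->3
Step 2: d_i = R_x(i) - R_y(i); compute d_i^2.
  (6-5)^2=1, (1-7)^2=36, (2-6)^2=16, (3-1)^2=4, (7-2)^2=25, (5-4)^2=1, (4-3)^2=1
sum(d^2) = 84.
Step 3: rho = 1 - 6*84 / (7*(7^2 - 1)) = 1 - 504/336 = -0.500000.
Step 4: Under H0, t = rho * sqrt((n-2)/(1-rho^2)) = -1.2910 ~ t(5).
Step 5: Two-sided p-value from the t-distribution with 5 df = 0.253170.
Step 6: alpha = 0.05. fail to reject H0.

rho = -0.5000, p = 0.253170, fail to reject H0 at alpha = 0.05.


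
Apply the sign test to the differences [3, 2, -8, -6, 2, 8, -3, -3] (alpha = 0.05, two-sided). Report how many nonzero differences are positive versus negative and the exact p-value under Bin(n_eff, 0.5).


Step 1: Discard zero differences. Original n = 8; n_eff = number of nonzero differences = 8.
Nonzero differences (with sign): +3, +2, -8, -6, +2, +8, -3, -3
Step 2: Count signs: positive = 4, negative = 4.
Step 3: Under H0: P(positive) = 0.5, so the number of positives S ~ Bin(8, 0.5).
Step 4: Two-sided exact p-value = sum of Bin(8,0.5) probabilities at or below the observed probability = 1.000000.
Step 5: alpha = 0.05. fail to reject H0.

n_eff = 8, pos = 4, neg = 4, p = 1.000000, fail to reject H0.


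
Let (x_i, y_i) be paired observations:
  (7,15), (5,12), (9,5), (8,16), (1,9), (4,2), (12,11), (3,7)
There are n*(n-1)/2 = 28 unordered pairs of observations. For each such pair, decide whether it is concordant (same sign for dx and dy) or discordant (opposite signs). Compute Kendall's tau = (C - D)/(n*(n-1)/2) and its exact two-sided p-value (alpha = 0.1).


Step 1: Enumerate the 28 unordered pairs (i,j) with i<j and classify each by sign(x_j-x_i) * sign(y_j-y_i).
  (1,2):dx=-2,dy=-3->C; (1,3):dx=+2,dy=-10->D; (1,4):dx=+1,dy=+1->C; (1,5):dx=-6,dy=-6->C
  (1,6):dx=-3,dy=-13->C; (1,7):dx=+5,dy=-4->D; (1,8):dx=-4,dy=-8->C; (2,3):dx=+4,dy=-7->D
  (2,4):dx=+3,dy=+4->C; (2,5):dx=-4,dy=-3->C; (2,6):dx=-1,dy=-10->C; (2,7):dx=+7,dy=-1->D
  (2,8):dx=-2,dy=-5->C; (3,4):dx=-1,dy=+11->D; (3,5):dx=-8,dy=+4->D; (3,6):dx=-5,dy=-3->C
  (3,7):dx=+3,dy=+6->C; (3,8):dx=-6,dy=+2->D; (4,5):dx=-7,dy=-7->C; (4,6):dx=-4,dy=-14->C
  (4,7):dx=+4,dy=-5->D; (4,8):dx=-5,dy=-9->C; (5,6):dx=+3,dy=-7->D; (5,7):dx=+11,dy=+2->C
  (5,8):dx=+2,dy=-2->D; (6,7):dx=+8,dy=+9->C; (6,8):dx=-1,dy=+5->D; (7,8):dx=-9,dy=-4->C
Step 2: C = 17, D = 11, total pairs = 28.
Step 3: tau = (C - D)/(n(n-1)/2) = (17 - 11)/28 = 0.214286.
Step 4: Exact two-sided p-value (enumerate n! = 40320 permutations of y under H0): p = 0.548413.
Step 5: alpha = 0.1. fail to reject H0.

tau_b = 0.2143 (C=17, D=11), p = 0.548413, fail to reject H0.


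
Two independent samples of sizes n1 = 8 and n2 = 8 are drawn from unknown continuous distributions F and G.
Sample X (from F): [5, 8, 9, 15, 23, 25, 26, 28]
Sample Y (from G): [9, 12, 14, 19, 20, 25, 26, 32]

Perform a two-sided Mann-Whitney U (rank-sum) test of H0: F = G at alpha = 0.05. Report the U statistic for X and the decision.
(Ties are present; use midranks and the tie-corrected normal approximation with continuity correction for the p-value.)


Step 1: Combine and sort all 16 observations; assign midranks.
sorted (value, group): (5,X), (8,X), (9,X), (9,Y), (12,Y), (14,Y), (15,X), (19,Y), (20,Y), (23,X), (25,X), (25,Y), (26,X), (26,Y), (28,X), (32,Y)
ranks: 5->1, 8->2, 9->3.5, 9->3.5, 12->5, 14->6, 15->7, 19->8, 20->9, 23->10, 25->11.5, 25->11.5, 26->13.5, 26->13.5, 28->15, 32->16
Step 2: Rank sum for X: R1 = 1 + 2 + 3.5 + 7 + 10 + 11.5 + 13.5 + 15 = 63.5.
Step 3: U_X = R1 - n1(n1+1)/2 = 63.5 - 8*9/2 = 63.5 - 36 = 27.5.
       U_Y = n1*n2 - U_X = 64 - 27.5 = 36.5.
Step 4: Ties are present, so use the tie-corrected normal approximation (with continuity correction) for the p-value.
Step 5: p-value = 0.673745; compare to alpha = 0.05. fail to reject H0.

U_X = 27.5, p = 0.673745, fail to reject H0 at alpha = 0.05.


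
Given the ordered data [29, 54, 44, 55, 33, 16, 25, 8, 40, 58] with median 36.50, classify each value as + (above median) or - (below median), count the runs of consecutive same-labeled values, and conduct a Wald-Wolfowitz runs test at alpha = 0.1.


Step 1: Compute median = 36.50; label A = above, B = below.
Labels in order: BAAABBBBAA  (n_A = 5, n_B = 5)
Step 2: Count runs R = 4.
Step 3: Under H0 (random ordering), E[R] = 2*n_A*n_B/(n_A+n_B) + 1 = 2*5*5/10 + 1 = 6.0000.
        Var[R] = 2*n_A*n_B*(2*n_A*n_B - n_A - n_B) / ((n_A+n_B)^2 * (n_A+n_B-1)) = 2000/900 = 2.2222.
        SD[R] = 1.4907.
Step 4: Continuity-corrected z = (R + 0.5 - E[R]) / SD[R] = (4 + 0.5 - 6.0000) / 1.4907 = -1.0062.
Step 5: Two-sided p-value via normal approximation = 2*(1 - Phi(|z|)) = 0.314305.
Step 6: alpha = 0.1. fail to reject H0.

R = 4, z = -1.0062, p = 0.314305, fail to reject H0.


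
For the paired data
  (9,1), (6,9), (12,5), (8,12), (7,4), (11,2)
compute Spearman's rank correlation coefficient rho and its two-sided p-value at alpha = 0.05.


Step 1: Rank x and y separately (midranks; no ties here).
rank(x): 9->4, 6->1, 12->6, 8->3, 7->2, 11->5
rank(y): 1->1, 9->5, 5->4, 12->6, 4->3, 2->2
Step 2: d_i = R_x(i) - R_y(i); compute d_i^2.
  (4-1)^2=9, (1-5)^2=16, (6-4)^2=4, (3-6)^2=9, (2-3)^2=1, (5-2)^2=9
sum(d^2) = 48.
Step 3: rho = 1 - 6*48 / (6*(6^2 - 1)) = 1 - 288/210 = -0.371429.
Step 4: Under H0, t = rho * sqrt((n-2)/(1-rho^2)) = -0.8001 ~ t(4).
Step 5: Two-sided p-value from the t-distribution with 4 df = 0.468478.
Step 6: alpha = 0.05. fail to reject H0.

rho = -0.3714, p = 0.468478, fail to reject H0 at alpha = 0.05.


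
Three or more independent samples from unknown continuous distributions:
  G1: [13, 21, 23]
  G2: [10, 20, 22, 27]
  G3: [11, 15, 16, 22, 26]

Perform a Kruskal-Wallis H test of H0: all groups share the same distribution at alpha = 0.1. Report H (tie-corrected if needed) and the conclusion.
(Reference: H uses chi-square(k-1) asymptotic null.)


Step 1: Combine all N = 12 observations and assign midranks.
sorted (value, group, rank): (10,G2,1), (11,G3,2), (13,G1,3), (15,G3,4), (16,G3,5), (20,G2,6), (21,G1,7), (22,G2,8.5), (22,G3,8.5), (23,G1,10), (26,G3,11), (27,G2,12)
Step 2: Sum ranks within each group.
R_1 = 20 (n_1 = 3)
R_2 = 27.5 (n_2 = 4)
R_3 = 30.5 (n_3 = 5)
Step 3: H = 12/(N(N+1)) * sum(R_i^2/n_i) - 3(N+1)
     = 12/(12*13) * (20^2/3 + 27.5^2/4 + 30.5^2/5) - 3*13
     = 0.076923 * 508.446 - 39
     = 0.111218.
Step 4: Ties present; correction factor C = 1 - 6/(12^3 - 12) = 0.996503. Corrected H = 0.111218 / 0.996503 = 0.111608.
Step 5: Under H0, H ~ chi^2(2); p-value = 0.945724.
Step 6: alpha = 0.1. fail to reject H0.

H = 0.1116, df = 2, p = 0.945724, fail to reject H0.


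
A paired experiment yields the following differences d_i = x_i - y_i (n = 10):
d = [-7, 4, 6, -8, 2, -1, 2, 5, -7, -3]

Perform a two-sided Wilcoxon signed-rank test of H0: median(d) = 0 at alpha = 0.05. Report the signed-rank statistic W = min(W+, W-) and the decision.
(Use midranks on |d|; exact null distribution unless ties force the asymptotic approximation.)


Step 1: Drop any zero differences (none here) and take |d_i|.
|d| = [7, 4, 6, 8, 2, 1, 2, 5, 7, 3]
Step 2: Midrank |d_i| (ties get averaged ranks).
ranks: |7|->8.5, |4|->5, |6|->7, |8|->10, |2|->2.5, |1|->1, |2|->2.5, |5|->6, |7|->8.5, |3|->4
Step 3: Attach original signs; sum ranks with positive sign and with negative sign.
W+ = 5 + 7 + 2.5 + 2.5 + 6 = 23
W- = 8.5 + 10 + 1 + 8.5 + 4 = 32
(Check: W+ + W- = 55 should equal n(n+1)/2 = 55.)
Step 4: Test statistic W = min(W+, W-) = 23.
Step 5: Ties in |d|, so use the tie-corrected normal approximation.
        E[W] = n(n+1)/4 = 10*11/4 = 27.5.
        Tie groups: |d|=2 (t=2), |d|=7 (t=2); sum(t^3 - t) = 12.
        Var[W] = n(n+1)(2n+1)/24 - sum(t^3-t)/48 = 2310/24 - 12/48 = 96.
        z = (W - E[W]) / sqrt(Var[W]) = (23 - 27.5) / 9.7980 = -0.4593.
        Two-sided p = 2*Phi(z) = 0.646034.
Step 6: alpha = 0.05. fail to reject H0.

W+ = 23, W- = 32, W = min = 23, p = 0.646034, fail to reject H0.


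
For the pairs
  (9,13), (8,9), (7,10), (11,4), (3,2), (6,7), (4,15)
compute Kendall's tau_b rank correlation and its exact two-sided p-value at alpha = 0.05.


Step 1: Enumerate the 21 unordered pairs (i,j) with i<j and classify each by sign(x_j-x_i) * sign(y_j-y_i).
  (1,2):dx=-1,dy=-4->C; (1,3):dx=-2,dy=-3->C; (1,4):dx=+2,dy=-9->D; (1,5):dx=-6,dy=-11->C
  (1,6):dx=-3,dy=-6->C; (1,7):dx=-5,dy=+2->D; (2,3):dx=-1,dy=+1->D; (2,4):dx=+3,dy=-5->D
  (2,5):dx=-5,dy=-7->C; (2,6):dx=-2,dy=-2->C; (2,7):dx=-4,dy=+6->D; (3,4):dx=+4,dy=-6->D
  (3,5):dx=-4,dy=-8->C; (3,6):dx=-1,dy=-3->C; (3,7):dx=-3,dy=+5->D; (4,5):dx=-8,dy=-2->C
  (4,6):dx=-5,dy=+3->D; (4,7):dx=-7,dy=+11->D; (5,6):dx=+3,dy=+5->C; (5,7):dx=+1,dy=+13->C
  (6,7):dx=-2,dy=+8->D
Step 2: C = 11, D = 10, total pairs = 21.
Step 3: tau = (C - D)/(n(n-1)/2) = (11 - 10)/21 = 0.047619.
Step 4: Exact two-sided p-value (enumerate n! = 5040 permutations of y under H0): p = 1.000000.
Step 5: alpha = 0.05. fail to reject H0.

tau_b = 0.0476 (C=11, D=10), p = 1.000000, fail to reject H0.


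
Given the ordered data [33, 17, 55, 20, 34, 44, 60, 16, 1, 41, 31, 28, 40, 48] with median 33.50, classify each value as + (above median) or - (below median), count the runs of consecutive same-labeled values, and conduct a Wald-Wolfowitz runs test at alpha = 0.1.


Step 1: Compute median = 33.50; label A = above, B = below.
Labels in order: BBABAAABBABBAA  (n_A = 7, n_B = 7)
Step 2: Count runs R = 8.
Step 3: Under H0 (random ordering), E[R] = 2*n_A*n_B/(n_A+n_B) + 1 = 2*7*7/14 + 1 = 8.0000.
        Var[R] = 2*n_A*n_B*(2*n_A*n_B - n_A - n_B) / ((n_A+n_B)^2 * (n_A+n_B-1)) = 8232/2548 = 3.2308.
        SD[R] = 1.7974.
Step 4: R = E[R], so z = 0 with no continuity correction.
Step 5: Two-sided p-value via normal approximation = 2*(1 - Phi(|z|)) = 1.000000.
Step 6: alpha = 0.1. fail to reject H0.

R = 8, z = 0.0000, p = 1.000000, fail to reject H0.


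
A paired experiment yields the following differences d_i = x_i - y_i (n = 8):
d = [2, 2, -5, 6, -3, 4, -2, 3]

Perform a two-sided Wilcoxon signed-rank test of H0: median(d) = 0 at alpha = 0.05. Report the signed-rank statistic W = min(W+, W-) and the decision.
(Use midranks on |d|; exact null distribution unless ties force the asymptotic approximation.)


Step 1: Drop any zero differences (none here) and take |d_i|.
|d| = [2, 2, 5, 6, 3, 4, 2, 3]
Step 2: Midrank |d_i| (ties get averaged ranks).
ranks: |2|->2, |2|->2, |5|->7, |6|->8, |3|->4.5, |4|->6, |2|->2, |3|->4.5
Step 3: Attach original signs; sum ranks with positive sign and with negative sign.
W+ = 2 + 2 + 8 + 6 + 4.5 = 22.5
W- = 7 + 4.5 + 2 = 13.5
(Check: W+ + W- = 36 should equal n(n+1)/2 = 36.)
Step 4: Test statistic W = min(W+, W-) = 13.5.
Step 5: Ties in |d|, so use the tie-corrected normal approximation.
        E[W] = n(n+1)/4 = 8*9/4 = 18.
        Tie groups: |d|=2 (t=3), |d|=3 (t=2); sum(t^3 - t) = 30.
        Var[W] = n(n+1)(2n+1)/24 - sum(t^3-t)/48 = 1224/24 - 30/48 = 50.375.
        z = (W - E[W]) / sqrt(Var[W]) = (13.5 - 18) / 7.0975 = -0.6340.
        Two-sided p = 2*Phi(z) = 0.526066.
Step 6: alpha = 0.05. fail to reject H0.

W+ = 22.5, W- = 13.5, W = min = 13.5, p = 0.526066, fail to reject H0.


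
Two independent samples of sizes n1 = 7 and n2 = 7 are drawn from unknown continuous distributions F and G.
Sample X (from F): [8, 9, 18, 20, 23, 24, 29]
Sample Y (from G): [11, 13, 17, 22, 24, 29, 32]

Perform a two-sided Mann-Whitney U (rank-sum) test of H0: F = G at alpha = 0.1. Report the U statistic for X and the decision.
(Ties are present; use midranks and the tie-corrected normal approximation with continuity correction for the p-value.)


Step 1: Combine and sort all 14 observations; assign midranks.
sorted (value, group): (8,X), (9,X), (11,Y), (13,Y), (17,Y), (18,X), (20,X), (22,Y), (23,X), (24,X), (24,Y), (29,X), (29,Y), (32,Y)
ranks: 8->1, 9->2, 11->3, 13->4, 17->5, 18->6, 20->7, 22->8, 23->9, 24->10.5, 24->10.5, 29->12.5, 29->12.5, 32->14
Step 2: Rank sum for X: R1 = 1 + 2 + 6 + 7 + 9 + 10.5 + 12.5 = 48.
Step 3: U_X = R1 - n1(n1+1)/2 = 48 - 7*8/2 = 48 - 28 = 20.
       U_Y = n1*n2 - U_X = 49 - 20 = 29.
Step 4: Ties are present, so use the tie-corrected normal approximation (with continuity correction) for the p-value.
Step 5: p-value = 0.608491; compare to alpha = 0.1. fail to reject H0.

U_X = 20, p = 0.608491, fail to reject H0 at alpha = 0.1.


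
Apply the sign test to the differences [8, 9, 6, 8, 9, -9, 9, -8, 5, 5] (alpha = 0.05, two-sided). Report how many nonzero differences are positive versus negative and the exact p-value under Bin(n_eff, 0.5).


Step 1: Discard zero differences. Original n = 10; n_eff = number of nonzero differences = 10.
Nonzero differences (with sign): +8, +9, +6, +8, +9, -9, +9, -8, +5, +5
Step 2: Count signs: positive = 8, negative = 2.
Step 3: Under H0: P(positive) = 0.5, so the number of positives S ~ Bin(10, 0.5).
Step 4: Two-sided exact p-value = sum of Bin(10,0.5) probabilities at or below the observed probability = 0.109375.
Step 5: alpha = 0.05. fail to reject H0.

n_eff = 10, pos = 8, neg = 2, p = 0.109375, fail to reject H0.


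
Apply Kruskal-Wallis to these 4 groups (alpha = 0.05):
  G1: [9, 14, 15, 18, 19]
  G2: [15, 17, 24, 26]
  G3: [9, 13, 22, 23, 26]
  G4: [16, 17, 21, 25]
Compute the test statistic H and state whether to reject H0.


Step 1: Combine all N = 18 observations and assign midranks.
sorted (value, group, rank): (9,G1,1.5), (9,G3,1.5), (13,G3,3), (14,G1,4), (15,G1,5.5), (15,G2,5.5), (16,G4,7), (17,G2,8.5), (17,G4,8.5), (18,G1,10), (19,G1,11), (21,G4,12), (22,G3,13), (23,G3,14), (24,G2,15), (25,G4,16), (26,G2,17.5), (26,G3,17.5)
Step 2: Sum ranks within each group.
R_1 = 32 (n_1 = 5)
R_2 = 46.5 (n_2 = 4)
R_3 = 49 (n_3 = 5)
R_4 = 43.5 (n_4 = 4)
Step 3: H = 12/(N(N+1)) * sum(R_i^2/n_i) - 3(N+1)
     = 12/(18*19) * (32^2/5 + 46.5^2/4 + 49^2/5 + 43.5^2/4) - 3*19
     = 0.035088 * 1698.62 - 57
     = 2.600877.
Step 4: Ties present; correction factor C = 1 - 24/(18^3 - 18) = 0.995872. Corrected H = 2.600877 / 0.995872 = 2.611658.
Step 5: Under H0, H ~ chi^2(3); p-value = 0.455449.
Step 6: alpha = 0.05. fail to reject H0.

H = 2.6117, df = 3, p = 0.455449, fail to reject H0.


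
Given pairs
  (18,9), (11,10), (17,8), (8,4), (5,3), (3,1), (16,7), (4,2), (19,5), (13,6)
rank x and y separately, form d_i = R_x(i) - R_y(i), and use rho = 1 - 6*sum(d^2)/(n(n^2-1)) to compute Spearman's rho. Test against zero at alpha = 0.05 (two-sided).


Step 1: Rank x and y separately (midranks; no ties here).
rank(x): 18->9, 11->5, 17->8, 8->4, 5->3, 3->1, 16->7, 4->2, 19->10, 13->6
rank(y): 9->9, 10->10, 8->8, 4->4, 3->3, 1->1, 7->7, 2->2, 5->5, 6->6
Step 2: d_i = R_x(i) - R_y(i); compute d_i^2.
  (9-9)^2=0, (5-10)^2=25, (8-8)^2=0, (4-4)^2=0, (3-3)^2=0, (1-1)^2=0, (7-7)^2=0, (2-2)^2=0, (10-5)^2=25, (6-6)^2=0
sum(d^2) = 50.
Step 3: rho = 1 - 6*50 / (10*(10^2 - 1)) = 1 - 300/990 = 0.696970.
Step 4: Under H0, t = rho * sqrt((n-2)/(1-rho^2)) = 2.7490 ~ t(8).
Step 5: Two-sided p-value from the t-distribution with 8 df = 0.025097.
Step 6: alpha = 0.05. reject H0.

rho = 0.6970, p = 0.025097, reject H0 at alpha = 0.05.


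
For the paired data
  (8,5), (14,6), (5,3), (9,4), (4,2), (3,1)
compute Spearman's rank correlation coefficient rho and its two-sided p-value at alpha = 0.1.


Step 1: Rank x and y separately (midranks; no ties here).
rank(x): 8->4, 14->6, 5->3, 9->5, 4->2, 3->1
rank(y): 5->5, 6->6, 3->3, 4->4, 2->2, 1->1
Step 2: d_i = R_x(i) - R_y(i); compute d_i^2.
  (4-5)^2=1, (6-6)^2=0, (3-3)^2=0, (5-4)^2=1, (2-2)^2=0, (1-1)^2=0
sum(d^2) = 2.
Step 3: rho = 1 - 6*2 / (6*(6^2 - 1)) = 1 - 12/210 = 0.942857.
Step 4: Under H0, t = rho * sqrt((n-2)/(1-rho^2)) = 5.6595 ~ t(4).
Step 5: Two-sided p-value from the t-distribution with 4 df = 0.004805.
Step 6: alpha = 0.1. reject H0.

rho = 0.9429, p = 0.004805, reject H0 at alpha = 0.1.


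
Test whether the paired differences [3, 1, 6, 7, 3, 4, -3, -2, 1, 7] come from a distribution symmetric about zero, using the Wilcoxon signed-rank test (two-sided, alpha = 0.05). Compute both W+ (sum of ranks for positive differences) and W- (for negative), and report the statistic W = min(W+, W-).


Step 1: Drop any zero differences (none here) and take |d_i|.
|d| = [3, 1, 6, 7, 3, 4, 3, 2, 1, 7]
Step 2: Midrank |d_i| (ties get averaged ranks).
ranks: |3|->5, |1|->1.5, |6|->8, |7|->9.5, |3|->5, |4|->7, |3|->5, |2|->3, |1|->1.5, |7|->9.5
Step 3: Attach original signs; sum ranks with positive sign and with negative sign.
W+ = 5 + 1.5 + 8 + 9.5 + 5 + 7 + 1.5 + 9.5 = 47
W- = 5 + 3 = 8
(Check: W+ + W- = 55 should equal n(n+1)/2 = 55.)
Step 4: Test statistic W = min(W+, W-) = 8.
Step 5: Ties in |d|, so use the tie-corrected normal approximation.
        E[W] = n(n+1)/4 = 10*11/4 = 27.5.
        Tie groups: |d|=1 (t=2), |d|=3 (t=3), |d|=7 (t=2); sum(t^3 - t) = 36.
        Var[W] = n(n+1)(2n+1)/24 - sum(t^3-t)/48 = 2310/24 - 36/48 = 95.5.
        z = (W - E[W]) / sqrt(Var[W]) = (8 - 27.5) / 9.7724 = -1.9954.
        Two-sided p = 2*Phi(z) = 0.045998.
Step 6: alpha = 0.05. reject H0.

W+ = 47, W- = 8, W = min = 8, p = 0.045998, reject H0.


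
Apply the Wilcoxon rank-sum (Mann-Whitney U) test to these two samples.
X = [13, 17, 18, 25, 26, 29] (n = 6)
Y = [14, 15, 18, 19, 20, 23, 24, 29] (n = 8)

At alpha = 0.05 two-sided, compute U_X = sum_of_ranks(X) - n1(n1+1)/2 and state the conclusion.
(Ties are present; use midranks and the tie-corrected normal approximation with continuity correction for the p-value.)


Step 1: Combine and sort all 14 observations; assign midranks.
sorted (value, group): (13,X), (14,Y), (15,Y), (17,X), (18,X), (18,Y), (19,Y), (20,Y), (23,Y), (24,Y), (25,X), (26,X), (29,X), (29,Y)
ranks: 13->1, 14->2, 15->3, 17->4, 18->5.5, 18->5.5, 19->7, 20->8, 23->9, 24->10, 25->11, 26->12, 29->13.5, 29->13.5
Step 2: Rank sum for X: R1 = 1 + 4 + 5.5 + 11 + 12 + 13.5 = 47.
Step 3: U_X = R1 - n1(n1+1)/2 = 47 - 6*7/2 = 47 - 21 = 26.
       U_Y = n1*n2 - U_X = 48 - 26 = 22.
Step 4: Ties are present, so use the tie-corrected normal approximation (with continuity correction) for the p-value.
Step 5: p-value = 0.846116; compare to alpha = 0.05. fail to reject H0.

U_X = 26, p = 0.846116, fail to reject H0 at alpha = 0.05.


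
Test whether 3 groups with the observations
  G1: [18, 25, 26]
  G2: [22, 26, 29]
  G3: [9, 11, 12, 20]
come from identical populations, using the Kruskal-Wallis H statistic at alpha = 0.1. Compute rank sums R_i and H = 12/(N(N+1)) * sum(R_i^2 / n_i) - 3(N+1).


Step 1: Combine all N = 10 observations and assign midranks.
sorted (value, group, rank): (9,G3,1), (11,G3,2), (12,G3,3), (18,G1,4), (20,G3,5), (22,G2,6), (25,G1,7), (26,G1,8.5), (26,G2,8.5), (29,G2,10)
Step 2: Sum ranks within each group.
R_1 = 19.5 (n_1 = 3)
R_2 = 24.5 (n_2 = 3)
R_3 = 11 (n_3 = 4)
Step 3: H = 12/(N(N+1)) * sum(R_i^2/n_i) - 3(N+1)
     = 12/(10*11) * (19.5^2/3 + 24.5^2/3 + 11^2/4) - 3*11
     = 0.109091 * 357.083 - 33
     = 5.954545.
Step 4: Ties present; correction factor C = 1 - 6/(10^3 - 10) = 0.993939. Corrected H = 5.954545 / 0.993939 = 5.990854.
Step 5: Under H0, H ~ chi^2(2); p-value = 0.050015.
Step 6: alpha = 0.1. reject H0.

H = 5.9909, df = 2, p = 0.050015, reject H0.


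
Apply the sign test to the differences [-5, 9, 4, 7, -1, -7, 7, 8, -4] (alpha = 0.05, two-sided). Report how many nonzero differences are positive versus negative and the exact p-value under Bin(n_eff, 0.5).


Step 1: Discard zero differences. Original n = 9; n_eff = number of nonzero differences = 9.
Nonzero differences (with sign): -5, +9, +4, +7, -1, -7, +7, +8, -4
Step 2: Count signs: positive = 5, negative = 4.
Step 3: Under H0: P(positive) = 0.5, so the number of positives S ~ Bin(9, 0.5).
Step 4: Two-sided exact p-value = sum of Bin(9,0.5) probabilities at or below the observed probability = 1.000000.
Step 5: alpha = 0.05. fail to reject H0.

n_eff = 9, pos = 5, neg = 4, p = 1.000000, fail to reject H0.


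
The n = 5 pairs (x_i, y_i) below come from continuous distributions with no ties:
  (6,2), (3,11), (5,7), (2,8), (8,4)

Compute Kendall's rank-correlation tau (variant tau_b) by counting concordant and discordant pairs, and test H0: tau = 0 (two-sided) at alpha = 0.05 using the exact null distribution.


Step 1: Enumerate the 10 unordered pairs (i,j) with i<j and classify each by sign(x_j-x_i) * sign(y_j-y_i).
  (1,2):dx=-3,dy=+9->D; (1,3):dx=-1,dy=+5->D; (1,4):dx=-4,dy=+6->D; (1,5):dx=+2,dy=+2->C
  (2,3):dx=+2,dy=-4->D; (2,4):dx=-1,dy=-3->C; (2,5):dx=+5,dy=-7->D; (3,4):dx=-3,dy=+1->D
  (3,5):dx=+3,dy=-3->D; (4,5):dx=+6,dy=-4->D
Step 2: C = 2, D = 8, total pairs = 10.
Step 3: tau = (C - D)/(n(n-1)/2) = (2 - 8)/10 = -0.600000.
Step 4: Exact two-sided p-value (enumerate n! = 120 permutations of y under H0): p = 0.233333.
Step 5: alpha = 0.05. fail to reject H0.

tau_b = -0.6000 (C=2, D=8), p = 0.233333, fail to reject H0.


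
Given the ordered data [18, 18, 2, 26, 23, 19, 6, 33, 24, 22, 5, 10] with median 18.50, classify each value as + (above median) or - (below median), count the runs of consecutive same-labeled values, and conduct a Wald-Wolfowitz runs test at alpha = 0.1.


Step 1: Compute median = 18.50; label A = above, B = below.
Labels in order: BBBAAABAAABB  (n_A = 6, n_B = 6)
Step 2: Count runs R = 5.
Step 3: Under H0 (random ordering), E[R] = 2*n_A*n_B/(n_A+n_B) + 1 = 2*6*6/12 + 1 = 7.0000.
        Var[R] = 2*n_A*n_B*(2*n_A*n_B - n_A - n_B) / ((n_A+n_B)^2 * (n_A+n_B-1)) = 4320/1584 = 2.7273.
        SD[R] = 1.6514.
Step 4: Continuity-corrected z = (R + 0.5 - E[R]) / SD[R] = (5 + 0.5 - 7.0000) / 1.6514 = -0.9083.
Step 5: Two-sided p-value via normal approximation = 2*(1 - Phi(|z|)) = 0.363722.
Step 6: alpha = 0.1. fail to reject H0.

R = 5, z = -0.9083, p = 0.363722, fail to reject H0.


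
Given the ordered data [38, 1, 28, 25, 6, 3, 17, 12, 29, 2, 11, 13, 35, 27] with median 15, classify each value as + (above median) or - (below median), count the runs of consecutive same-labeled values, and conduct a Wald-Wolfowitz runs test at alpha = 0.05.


Step 1: Compute median = 15; label A = above, B = below.
Labels in order: ABAABBABABBBAA  (n_A = 7, n_B = 7)
Step 2: Count runs R = 9.
Step 3: Under H0 (random ordering), E[R] = 2*n_A*n_B/(n_A+n_B) + 1 = 2*7*7/14 + 1 = 8.0000.
        Var[R] = 2*n_A*n_B*(2*n_A*n_B - n_A - n_B) / ((n_A+n_B)^2 * (n_A+n_B-1)) = 8232/2548 = 3.2308.
        SD[R] = 1.7974.
Step 4: Continuity-corrected z = (R - 0.5 - E[R]) / SD[R] = (9 - 0.5 - 8.0000) / 1.7974 = 0.2782.
Step 5: Two-sided p-value via normal approximation = 2*(1 - Phi(|z|)) = 0.780879.
Step 6: alpha = 0.05. fail to reject H0.

R = 9, z = 0.2782, p = 0.780879, fail to reject H0.


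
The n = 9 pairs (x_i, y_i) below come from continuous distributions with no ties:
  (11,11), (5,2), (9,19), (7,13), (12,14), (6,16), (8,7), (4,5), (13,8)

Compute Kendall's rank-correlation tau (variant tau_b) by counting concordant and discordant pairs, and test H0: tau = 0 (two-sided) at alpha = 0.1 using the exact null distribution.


Step 1: Enumerate the 36 unordered pairs (i,j) with i<j and classify each by sign(x_j-x_i) * sign(y_j-y_i).
  (1,2):dx=-6,dy=-9->C; (1,3):dx=-2,dy=+8->D; (1,4):dx=-4,dy=+2->D; (1,5):dx=+1,dy=+3->C
  (1,6):dx=-5,dy=+5->D; (1,7):dx=-3,dy=-4->C; (1,8):dx=-7,dy=-6->C; (1,9):dx=+2,dy=-3->D
  (2,3):dx=+4,dy=+17->C; (2,4):dx=+2,dy=+11->C; (2,5):dx=+7,dy=+12->C; (2,6):dx=+1,dy=+14->C
  (2,7):dx=+3,dy=+5->C; (2,8):dx=-1,dy=+3->D; (2,9):dx=+8,dy=+6->C; (3,4):dx=-2,dy=-6->C
  (3,5):dx=+3,dy=-5->D; (3,6):dx=-3,dy=-3->C; (3,7):dx=-1,dy=-12->C; (3,8):dx=-5,dy=-14->C
  (3,9):dx=+4,dy=-11->D; (4,5):dx=+5,dy=+1->C; (4,6):dx=-1,dy=+3->D; (4,7):dx=+1,dy=-6->D
  (4,8):dx=-3,dy=-8->C; (4,9):dx=+6,dy=-5->D; (5,6):dx=-6,dy=+2->D; (5,7):dx=-4,dy=-7->C
  (5,8):dx=-8,dy=-9->C; (5,9):dx=+1,dy=-6->D; (6,7):dx=+2,dy=-9->D; (6,8):dx=-2,dy=-11->C
  (6,9):dx=+7,dy=-8->D; (7,8):dx=-4,dy=-2->C; (7,9):dx=+5,dy=+1->C; (8,9):dx=+9,dy=+3->C
Step 2: C = 22, D = 14, total pairs = 36.
Step 3: tau = (C - D)/(n(n-1)/2) = (22 - 14)/36 = 0.222222.
Step 4: Exact two-sided p-value (enumerate n! = 362880 permutations of y under H0): p = 0.476709.
Step 5: alpha = 0.1. fail to reject H0.

tau_b = 0.2222 (C=22, D=14), p = 0.476709, fail to reject H0.


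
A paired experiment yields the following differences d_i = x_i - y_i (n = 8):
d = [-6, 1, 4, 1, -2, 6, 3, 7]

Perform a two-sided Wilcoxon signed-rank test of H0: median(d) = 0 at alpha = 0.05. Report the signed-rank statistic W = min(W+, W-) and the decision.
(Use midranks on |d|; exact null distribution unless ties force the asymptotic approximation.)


Step 1: Drop any zero differences (none here) and take |d_i|.
|d| = [6, 1, 4, 1, 2, 6, 3, 7]
Step 2: Midrank |d_i| (ties get averaged ranks).
ranks: |6|->6.5, |1|->1.5, |4|->5, |1|->1.5, |2|->3, |6|->6.5, |3|->4, |7|->8
Step 3: Attach original signs; sum ranks with positive sign and with negative sign.
W+ = 1.5 + 5 + 1.5 + 6.5 + 4 + 8 = 26.5
W- = 6.5 + 3 = 9.5
(Check: W+ + W- = 36 should equal n(n+1)/2 = 36.)
Step 4: Test statistic W = min(W+, W-) = 9.5.
Step 5: Ties in |d|, so use the tie-corrected normal approximation.
        E[W] = n(n+1)/4 = 8*9/4 = 18.
        Tie groups: |d|=1 (t=2), |d|=6 (t=2); sum(t^3 - t) = 12.
        Var[W] = n(n+1)(2n+1)/24 - sum(t^3-t)/48 = 1224/24 - 12/48 = 50.75.
        z = (W - E[W]) / sqrt(Var[W]) = (9.5 - 18) / 7.1239 = -1.1932.
        Two-sided p = 2*Phi(z) = 0.232804.
Step 6: alpha = 0.05. fail to reject H0.

W+ = 26.5, W- = 9.5, W = min = 9.5, p = 0.232804, fail to reject H0.


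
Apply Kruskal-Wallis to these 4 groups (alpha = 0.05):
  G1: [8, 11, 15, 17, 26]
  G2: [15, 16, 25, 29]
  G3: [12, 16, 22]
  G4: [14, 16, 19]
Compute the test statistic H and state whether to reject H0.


Step 1: Combine all N = 15 observations and assign midranks.
sorted (value, group, rank): (8,G1,1), (11,G1,2), (12,G3,3), (14,G4,4), (15,G1,5.5), (15,G2,5.5), (16,G2,8), (16,G3,8), (16,G4,8), (17,G1,10), (19,G4,11), (22,G3,12), (25,G2,13), (26,G1,14), (29,G2,15)
Step 2: Sum ranks within each group.
R_1 = 32.5 (n_1 = 5)
R_2 = 41.5 (n_2 = 4)
R_3 = 23 (n_3 = 3)
R_4 = 23 (n_4 = 3)
Step 3: H = 12/(N(N+1)) * sum(R_i^2/n_i) - 3(N+1)
     = 12/(15*16) * (32.5^2/5 + 41.5^2/4 + 23^2/3 + 23^2/3) - 3*16
     = 0.050000 * 994.479 - 48
     = 1.723958.
Step 4: Ties present; correction factor C = 1 - 30/(15^3 - 15) = 0.991071. Corrected H = 1.723958 / 0.991071 = 1.739489.
Step 5: Under H0, H ~ chi^2(3); p-value = 0.628190.
Step 6: alpha = 0.05. fail to reject H0.

H = 1.7395, df = 3, p = 0.628190, fail to reject H0.


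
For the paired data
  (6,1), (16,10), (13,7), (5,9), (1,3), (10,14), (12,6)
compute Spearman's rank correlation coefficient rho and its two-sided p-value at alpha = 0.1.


Step 1: Rank x and y separately (midranks; no ties here).
rank(x): 6->3, 16->7, 13->6, 5->2, 1->1, 10->4, 12->5
rank(y): 1->1, 10->6, 7->4, 9->5, 3->2, 14->7, 6->3
Step 2: d_i = R_x(i) - R_y(i); compute d_i^2.
  (3-1)^2=4, (7-6)^2=1, (6-4)^2=4, (2-5)^2=9, (1-2)^2=1, (4-7)^2=9, (5-3)^2=4
sum(d^2) = 32.
Step 3: rho = 1 - 6*32 / (7*(7^2 - 1)) = 1 - 192/336 = 0.428571.
Step 4: Under H0, t = rho * sqrt((n-2)/(1-rho^2)) = 1.0607 ~ t(5).
Step 5: Two-sided p-value from the t-distribution with 5 df = 0.337368.
Step 6: alpha = 0.1. fail to reject H0.

rho = 0.4286, p = 0.337368, fail to reject H0 at alpha = 0.1.


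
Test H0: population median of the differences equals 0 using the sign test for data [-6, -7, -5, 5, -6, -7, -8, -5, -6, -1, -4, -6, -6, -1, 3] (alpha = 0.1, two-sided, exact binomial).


Step 1: Discard zero differences. Original n = 15; n_eff = number of nonzero differences = 15.
Nonzero differences (with sign): -6, -7, -5, +5, -6, -7, -8, -5, -6, -1, -4, -6, -6, -1, +3
Step 2: Count signs: positive = 2, negative = 13.
Step 3: Under H0: P(positive) = 0.5, so the number of positives S ~ Bin(15, 0.5).
Step 4: Two-sided exact p-value = sum of Bin(15,0.5) probabilities at or below the observed probability = 0.007385.
Step 5: alpha = 0.1. reject H0.

n_eff = 15, pos = 2, neg = 13, p = 0.007385, reject H0.


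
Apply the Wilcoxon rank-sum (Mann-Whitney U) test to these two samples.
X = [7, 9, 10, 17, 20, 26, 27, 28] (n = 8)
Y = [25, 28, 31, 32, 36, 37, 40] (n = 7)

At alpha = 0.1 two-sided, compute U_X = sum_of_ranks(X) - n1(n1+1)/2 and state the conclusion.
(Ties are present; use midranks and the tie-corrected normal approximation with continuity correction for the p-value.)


Step 1: Combine and sort all 15 observations; assign midranks.
sorted (value, group): (7,X), (9,X), (10,X), (17,X), (20,X), (25,Y), (26,X), (27,X), (28,X), (28,Y), (31,Y), (32,Y), (36,Y), (37,Y), (40,Y)
ranks: 7->1, 9->2, 10->3, 17->4, 20->5, 25->6, 26->7, 27->8, 28->9.5, 28->9.5, 31->11, 32->12, 36->13, 37->14, 40->15
Step 2: Rank sum for X: R1 = 1 + 2 + 3 + 4 + 5 + 7 + 8 + 9.5 = 39.5.
Step 3: U_X = R1 - n1(n1+1)/2 = 39.5 - 8*9/2 = 39.5 - 36 = 3.5.
       U_Y = n1*n2 - U_X = 56 - 3.5 = 52.5.
Step 4: Ties are present, so use the tie-corrected normal approximation (with continuity correction) for the p-value.
Step 5: p-value = 0.005437; compare to alpha = 0.1. reject H0.

U_X = 3.5, p = 0.005437, reject H0 at alpha = 0.1.


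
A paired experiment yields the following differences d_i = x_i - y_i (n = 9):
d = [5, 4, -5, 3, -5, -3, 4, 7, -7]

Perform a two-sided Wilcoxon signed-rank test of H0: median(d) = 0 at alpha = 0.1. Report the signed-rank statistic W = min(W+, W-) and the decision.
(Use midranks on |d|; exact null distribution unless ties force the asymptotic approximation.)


Step 1: Drop any zero differences (none here) and take |d_i|.
|d| = [5, 4, 5, 3, 5, 3, 4, 7, 7]
Step 2: Midrank |d_i| (ties get averaged ranks).
ranks: |5|->6, |4|->3.5, |5|->6, |3|->1.5, |5|->6, |3|->1.5, |4|->3.5, |7|->8.5, |7|->8.5
Step 3: Attach original signs; sum ranks with positive sign and with negative sign.
W+ = 6 + 3.5 + 1.5 + 3.5 + 8.5 = 23
W- = 6 + 6 + 1.5 + 8.5 = 22
(Check: W+ + W- = 45 should equal n(n+1)/2 = 45.)
Step 4: Test statistic W = min(W+, W-) = 22.
Step 5: Ties in |d|, so use the tie-corrected normal approximation.
        E[W] = n(n+1)/4 = 9*10/4 = 22.5.
        Tie groups: |d|=3 (t=2), |d|=4 (t=2), |d|=5 (t=3), |d|=7 (t=2); sum(t^3 - t) = 42.
        Var[W] = n(n+1)(2n+1)/24 - sum(t^3-t)/48 = 1710/24 - 42/48 = 70.375.
        z = (W - E[W]) / sqrt(Var[W]) = (22 - 22.5) / 8.3890 = -0.0596.
        Two-sided p = 2*Phi(z) = 0.952473.
Step 6: alpha = 0.1. fail to reject H0.

W+ = 23, W- = 22, W = min = 22, p = 0.952473, fail to reject H0.


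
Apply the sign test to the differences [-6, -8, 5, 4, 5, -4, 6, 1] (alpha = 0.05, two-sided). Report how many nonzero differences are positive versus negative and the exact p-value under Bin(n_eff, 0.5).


Step 1: Discard zero differences. Original n = 8; n_eff = number of nonzero differences = 8.
Nonzero differences (with sign): -6, -8, +5, +4, +5, -4, +6, +1
Step 2: Count signs: positive = 5, negative = 3.
Step 3: Under H0: P(positive) = 0.5, so the number of positives S ~ Bin(8, 0.5).
Step 4: Two-sided exact p-value = sum of Bin(8,0.5) probabilities at or below the observed probability = 0.726562.
Step 5: alpha = 0.05. fail to reject H0.

n_eff = 8, pos = 5, neg = 3, p = 0.726562, fail to reject H0.


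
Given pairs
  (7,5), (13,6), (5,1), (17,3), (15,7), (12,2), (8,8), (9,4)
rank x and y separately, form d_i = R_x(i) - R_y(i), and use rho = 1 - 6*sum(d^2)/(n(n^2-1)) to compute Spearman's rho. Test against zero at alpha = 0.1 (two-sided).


Step 1: Rank x and y separately (midranks; no ties here).
rank(x): 7->2, 13->6, 5->1, 17->8, 15->7, 12->5, 8->3, 9->4
rank(y): 5->5, 6->6, 1->1, 3->3, 7->7, 2->2, 8->8, 4->4
Step 2: d_i = R_x(i) - R_y(i); compute d_i^2.
  (2-5)^2=9, (6-6)^2=0, (1-1)^2=0, (8-3)^2=25, (7-7)^2=0, (5-2)^2=9, (3-8)^2=25, (4-4)^2=0
sum(d^2) = 68.
Step 3: rho = 1 - 6*68 / (8*(8^2 - 1)) = 1 - 408/504 = 0.190476.
Step 4: Under H0, t = rho * sqrt((n-2)/(1-rho^2)) = 0.4753 ~ t(6).
Step 5: Two-sided p-value from the t-distribution with 6 df = 0.651401.
Step 6: alpha = 0.1. fail to reject H0.

rho = 0.1905, p = 0.651401, fail to reject H0 at alpha = 0.1.


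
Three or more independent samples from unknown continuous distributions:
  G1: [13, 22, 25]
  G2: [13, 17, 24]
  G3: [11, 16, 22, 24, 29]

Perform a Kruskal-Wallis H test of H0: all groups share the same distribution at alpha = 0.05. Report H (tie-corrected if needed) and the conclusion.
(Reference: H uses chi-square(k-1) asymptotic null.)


Step 1: Combine all N = 11 observations and assign midranks.
sorted (value, group, rank): (11,G3,1), (13,G1,2.5), (13,G2,2.5), (16,G3,4), (17,G2,5), (22,G1,6.5), (22,G3,6.5), (24,G2,8.5), (24,G3,8.5), (25,G1,10), (29,G3,11)
Step 2: Sum ranks within each group.
R_1 = 19 (n_1 = 3)
R_2 = 16 (n_2 = 3)
R_3 = 31 (n_3 = 5)
Step 3: H = 12/(N(N+1)) * sum(R_i^2/n_i) - 3(N+1)
     = 12/(11*12) * (19^2/3 + 16^2/3 + 31^2/5) - 3*12
     = 0.090909 * 397.867 - 36
     = 0.169697.
Step 4: Ties present; correction factor C = 1 - 18/(11^3 - 11) = 0.986364. Corrected H = 0.169697 / 0.986364 = 0.172043.
Step 5: Under H0, H ~ chi^2(2); p-value = 0.917574.
Step 6: alpha = 0.05. fail to reject H0.

H = 0.1720, df = 2, p = 0.917574, fail to reject H0.


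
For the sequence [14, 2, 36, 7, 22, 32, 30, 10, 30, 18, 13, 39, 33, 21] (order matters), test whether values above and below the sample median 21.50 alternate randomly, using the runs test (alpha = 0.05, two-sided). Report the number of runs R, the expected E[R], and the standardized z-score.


Step 1: Compute median = 21.50; label A = above, B = below.
Labels in order: BBABAAABABBAAB  (n_A = 7, n_B = 7)
Step 2: Count runs R = 9.
Step 3: Under H0 (random ordering), E[R] = 2*n_A*n_B/(n_A+n_B) + 1 = 2*7*7/14 + 1 = 8.0000.
        Var[R] = 2*n_A*n_B*(2*n_A*n_B - n_A - n_B) / ((n_A+n_B)^2 * (n_A+n_B-1)) = 8232/2548 = 3.2308.
        SD[R] = 1.7974.
Step 4: Continuity-corrected z = (R - 0.5 - E[R]) / SD[R] = (9 - 0.5 - 8.0000) / 1.7974 = 0.2782.
Step 5: Two-sided p-value via normal approximation = 2*(1 - Phi(|z|)) = 0.780879.
Step 6: alpha = 0.05. fail to reject H0.

R = 9, z = 0.2782, p = 0.780879, fail to reject H0.


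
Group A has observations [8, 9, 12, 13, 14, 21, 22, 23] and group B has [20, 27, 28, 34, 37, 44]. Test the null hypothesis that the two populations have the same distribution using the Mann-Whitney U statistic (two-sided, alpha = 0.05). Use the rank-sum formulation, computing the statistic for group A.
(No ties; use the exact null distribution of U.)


Step 1: Combine and sort all 14 observations; assign midranks.
sorted (value, group): (8,X), (9,X), (12,X), (13,X), (14,X), (20,Y), (21,X), (22,X), (23,X), (27,Y), (28,Y), (34,Y), (37,Y), (44,Y)
ranks: 8->1, 9->2, 12->3, 13->4, 14->5, 20->6, 21->7, 22->8, 23->9, 27->10, 28->11, 34->12, 37->13, 44->14
Step 2: Rank sum for X: R1 = 1 + 2 + 3 + 4 + 5 + 7 + 8 + 9 = 39.
Step 3: U_X = R1 - n1(n1+1)/2 = 39 - 8*9/2 = 39 - 36 = 3.
       U_Y = n1*n2 - U_X = 48 - 3 = 45.
Step 4: No ties, so the exact null distribution of U (based on enumerating the C(14,8) = 3003 equally likely rank assignments) gives the two-sided p-value.
Step 5: p-value = 0.004662; compare to alpha = 0.05. reject H0.

U_X = 3, p = 0.004662, reject H0 at alpha = 0.05.


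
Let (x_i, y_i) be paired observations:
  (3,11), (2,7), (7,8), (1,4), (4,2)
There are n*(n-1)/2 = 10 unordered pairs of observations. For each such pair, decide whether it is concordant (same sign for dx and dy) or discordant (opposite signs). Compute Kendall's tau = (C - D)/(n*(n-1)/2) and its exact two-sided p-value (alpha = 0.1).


Step 1: Enumerate the 10 unordered pairs (i,j) with i<j and classify each by sign(x_j-x_i) * sign(y_j-y_i).
  (1,2):dx=-1,dy=-4->C; (1,3):dx=+4,dy=-3->D; (1,4):dx=-2,dy=-7->C; (1,5):dx=+1,dy=-9->D
  (2,3):dx=+5,dy=+1->C; (2,4):dx=-1,dy=-3->C; (2,5):dx=+2,dy=-5->D; (3,4):dx=-6,dy=-4->C
  (3,5):dx=-3,dy=-6->C; (4,5):dx=+3,dy=-2->D
Step 2: C = 6, D = 4, total pairs = 10.
Step 3: tau = (C - D)/(n(n-1)/2) = (6 - 4)/10 = 0.200000.
Step 4: Exact two-sided p-value (enumerate n! = 120 permutations of y under H0): p = 0.816667.
Step 5: alpha = 0.1. fail to reject H0.

tau_b = 0.2000 (C=6, D=4), p = 0.816667, fail to reject H0.
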